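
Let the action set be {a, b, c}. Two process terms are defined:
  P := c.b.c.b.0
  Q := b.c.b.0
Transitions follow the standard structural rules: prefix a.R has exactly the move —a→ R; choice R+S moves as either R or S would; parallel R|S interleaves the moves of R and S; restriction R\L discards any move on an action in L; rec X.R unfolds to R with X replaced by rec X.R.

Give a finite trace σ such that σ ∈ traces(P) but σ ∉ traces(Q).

Reachable graph of P (5 states):
  u0 = c.b.c.b.0 | -c-> u1
  u1 = b.c.b.0 | -b-> u2
  u2 = c.b.0 | -c-> u3
  u3 = b.0 | -b-> u4
  u4 = 0 | ·
Reachable graph of Q (4 states):
  v0 = b.c.b.0 | -b-> v1
  v1 = c.b.0 | -c-> v2
  v2 = b.0 | -b-> v3
  v3 = 0 | ·
Executing c from P (initial set {u0}):
  after c @ step 1: {u1}
  — P admits the full trace.
Executing c from Q (initial set {v0}):
  after c @ step 1: ∅ (Q stuck)

c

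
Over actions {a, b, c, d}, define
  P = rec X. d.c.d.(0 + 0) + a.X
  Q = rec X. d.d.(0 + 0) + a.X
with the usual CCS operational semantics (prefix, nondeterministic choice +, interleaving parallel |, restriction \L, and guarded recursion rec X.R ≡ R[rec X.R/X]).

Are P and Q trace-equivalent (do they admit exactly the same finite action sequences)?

Reachable graph of P (4 states):
  u0 = rec X. d.c.d.(0 + 0) + a.X has moves =a=> u0, =d=> u1
  u1 = c.d.(0 + 0) has moves =c=> u2
  u2 = d.(0 + 0) has moves =d=> u3
  u3 = 0 + 0 has moves deadlocked
Reachable graph of Q (3 states):
  v0 = rec X. d.d.(0 + 0) + a.X has moves =a=> v0, =d=> v1
  v1 = d.(0 + 0) has moves =d=> v2
  v2 = 0 + 0 has moves deadlocked
Run σ = ⟨dc⟩ on P: start {u0}
  [1] d ⇒ {u1}
  [2] c ⇒ {u2}
  ✓ P
Run σ = ⟨dc⟩ on Q: start {v0}
  [1] d ⇒ {v1}
  [2] c ⇒ ∅ (Q stuck)

NO — witness ⟨dc⟩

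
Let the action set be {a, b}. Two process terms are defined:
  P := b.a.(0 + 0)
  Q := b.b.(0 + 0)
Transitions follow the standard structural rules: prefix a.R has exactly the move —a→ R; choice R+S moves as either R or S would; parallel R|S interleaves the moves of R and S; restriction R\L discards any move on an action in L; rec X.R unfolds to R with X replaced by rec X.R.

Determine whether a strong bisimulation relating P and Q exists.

Reachable graph of P (3 states):
  p0 = b.a.(0 + 0) → ··b··> p1
  p1 = a.(0 + 0) → ··a··> p2
  p2 = 0 + 0 → deadlocked
Reachable graph of Q (3 states):
  q0 = b.b.(0 + 0) → ··b··> q1
  q1 = b.(0 + 0) → ··b··> q2
  q2 = 0 + 0 → deadlocked
Bisimilarity quotient blocks:
  B0 = {p0}
  B1 = {p1}
  B2 = {p2, q2}
  B3 = {q0}
  B4 = {q1}
p0 ∈ B0, q0 ∈ B3 → different blocks

P ≁ Q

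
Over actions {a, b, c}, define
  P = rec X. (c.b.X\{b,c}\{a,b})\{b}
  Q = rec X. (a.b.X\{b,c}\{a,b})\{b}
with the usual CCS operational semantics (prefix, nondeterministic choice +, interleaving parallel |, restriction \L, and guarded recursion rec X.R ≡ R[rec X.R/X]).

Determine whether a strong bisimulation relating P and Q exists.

Reachable graph of P (2 states):
  m0 = rec X. (c.b.X\{b,c}\{a,b})\{b} | —c→ m1
  m1 = (b.(rec X. (c.b.X\{b,c}\{a,b})\{b})\{b,c}\{a,b})\{b} | ∅
Reachable graph of Q (2 states):
  n0 = rec X. (a.b.X\{b,c}\{a,b})\{b} | —a→ n1
  n1 = (b.(rec X. (a.b.X\{b,c}\{a,b})\{b})\{b,c}\{a,b})\{b} | ∅
Partition-refinement fixed point:
  B0 = {m0}
  B1 = {m1, n1}
  B2 = {n0}
m0 ∈ B0, n0 ∈ B2 → different blocks

not bisimilar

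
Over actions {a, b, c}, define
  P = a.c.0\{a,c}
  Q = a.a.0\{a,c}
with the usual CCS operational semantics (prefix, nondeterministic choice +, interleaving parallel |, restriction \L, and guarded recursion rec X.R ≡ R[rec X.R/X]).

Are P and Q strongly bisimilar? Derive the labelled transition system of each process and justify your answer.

P ≁ Q

Reachable graph of P (3 states):
  u0 = a.c.0\{a,c} has moves —a→ u1
  u1 = c.0\{a,c} has moves —c→ u2
  u2 = 0\{a,c} has moves ∅
Reachable graph of Q (3 states):
  v0 = a.a.0\{a,c} has moves —a→ v1
  v1 = a.0\{a,c} has moves —a→ v2
  v2 = 0\{a,c} has moves ∅
Coarsest stable partition (strong bisimilarity classes):
  B0 = {u0}
  B1 = {u1}
  B2 = {u2, v2}
  B3 = {v0}
  B4 = {v1}
u0 ∈ B0, v0 ∈ B3 → different blocks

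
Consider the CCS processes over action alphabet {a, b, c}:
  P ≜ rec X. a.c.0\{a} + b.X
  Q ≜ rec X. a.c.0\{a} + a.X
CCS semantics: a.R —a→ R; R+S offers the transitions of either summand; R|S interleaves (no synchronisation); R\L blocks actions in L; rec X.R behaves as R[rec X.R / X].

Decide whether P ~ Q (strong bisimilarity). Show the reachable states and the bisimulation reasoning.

LTS(P): 3 reachable states
  s0 = rec X. a.c.0\{a} + b.X | --a--▸ s1, --b--▸ s0
  s1 = c.0\{a} | --c--▸ s2
  s2 = 0\{a} | ·
LTS(Q): 3 reachable states
  t0 = rec X. a.c.0\{a} + a.X | --a--▸ t0, --a--▸ t1
  t1 = c.0\{a} | --c--▸ t2
  t2 = 0\{a} | ·
Coarsest stable partition (strong bisimilarity classes):
  B0 = {s0}
  B1 = {s1, t1}
  B2 = {s2, t2}
  B3 = {t0}
s0 ∈ B0, t0 ∈ B3 → different blocks

not bisimilar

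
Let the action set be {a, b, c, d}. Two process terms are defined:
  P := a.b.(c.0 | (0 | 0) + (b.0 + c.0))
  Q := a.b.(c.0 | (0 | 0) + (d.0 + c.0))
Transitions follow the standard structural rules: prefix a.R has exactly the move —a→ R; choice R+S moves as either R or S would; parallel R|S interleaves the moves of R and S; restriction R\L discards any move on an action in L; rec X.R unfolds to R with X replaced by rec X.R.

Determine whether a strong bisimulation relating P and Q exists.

not bisimilar

LTS(P): 5 reachable states
  s0 = a.b.(c.0 | (0 | 0) + (b.0 + c.0)) | =a=> s1
  s1 = b.(c.0 | (0 | 0) + (b.0 + c.0)) | =b=> s2
  s2 = c.0 | (0 | 0) + (b.0 + c.0) | =b=> s3, =c=> s3, =c=> s4
  s3 = 0 | (no moves)
  s4 = 0 | (0 | 0) | (no moves)
LTS(Q): 5 reachable states
  t0 = a.b.(c.0 | (0 | 0) + (d.0 + c.0)) | =a=> t1
  t1 = b.(c.0 | (0 | 0) + (d.0 + c.0)) | =b=> t2
  t2 = c.0 | (0 | 0) + (d.0 + c.0) | =c=> t3, =c=> t4, =d=> t3
  t3 = 0 | (no moves)
  t4 = 0 | (0 | 0) | (no moves)
Partition-refinement fixed point:
  B0 = {s0}
  B1 = {s1}
  B2 = {s2}
  B3 = {s3, s4, t3, t4}
  B4 = {t0}
  B5 = {t1}
  B6 = {t2}
s0 ∈ B0, t0 ∈ B4 → different blocks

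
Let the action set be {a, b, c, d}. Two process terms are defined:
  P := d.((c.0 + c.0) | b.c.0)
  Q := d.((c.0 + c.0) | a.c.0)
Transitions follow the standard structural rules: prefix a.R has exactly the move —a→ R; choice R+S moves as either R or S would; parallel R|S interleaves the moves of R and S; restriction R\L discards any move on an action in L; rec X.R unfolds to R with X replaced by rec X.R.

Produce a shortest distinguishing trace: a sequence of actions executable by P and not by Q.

db

LTS(P): 7 reachable states
  u0 = d.((c.0 + c.0) | b.c.0) | --d--▸ u1
  u1 = (c.0 + c.0) | b.c.0 | --b--▸ u2, --c--▸ u3
  u2 = (c.0 + c.0) | c.0 | --c--▸ u4, --c--▸ u5
  u3 = 0 | b.c.0 | --b--▸ u5
  u4 = (c.0 + c.0) | 0 | --c--▸ u6
  u5 = 0 | c.0 | --c--▸ u6
  u6 = 0 | 0 | ∅
LTS(Q): 7 reachable states
  v0 = d.((c.0 + c.0) | a.c.0) | --d--▸ v1
  v1 = (c.0 + c.0) | a.c.0 | --a--▸ v2, --c--▸ v3
  v2 = (c.0 + c.0) | c.0 | --c--▸ v4, --c--▸ v5
  v3 = 0 | a.c.0 | --a--▸ v5
  v4 = (c.0 + c.0) | 0 | --c--▸ v6
  v5 = 0 | c.0 | --c--▸ v6
  v6 = 0 | 0 | ∅
Run σ = ⟨db⟩ on P: start {u0}
  after d @ step 1: {u1}
  after b @ step 2: {u2}
  ✓ P
Run σ = ⟨db⟩ on Q: start {v0}
  after d @ step 1: {v1}
  after b @ step 2: no successor for Q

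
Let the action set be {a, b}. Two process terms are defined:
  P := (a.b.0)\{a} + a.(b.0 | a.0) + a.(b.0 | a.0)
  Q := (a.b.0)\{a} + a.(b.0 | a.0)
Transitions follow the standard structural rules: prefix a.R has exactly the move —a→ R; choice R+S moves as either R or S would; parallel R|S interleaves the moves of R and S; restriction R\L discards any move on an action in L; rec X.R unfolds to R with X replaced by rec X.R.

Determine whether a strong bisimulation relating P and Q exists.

Reachable graph of P (5 states):
  s0 = (a.b.0)\{a} + a.(b.0 | a.0) + a.(b.0 | a.0) ⊢ =a=> s1
  s1 = b.0 | a.0 ⊢ =a=> s2, =b=> s3
  s2 = b.0 | 0 ⊢ =b=> s4
  s3 = 0 | a.0 ⊢ =a=> s4
  s4 = 0 | 0 ⊢ (no moves)
Reachable graph of Q (5 states):
  t0 = (a.b.0)\{a} + a.(b.0 | a.0) ⊢ =a=> t1
  t1 = b.0 | a.0 ⊢ =a=> t2, =b=> t3
  t2 = b.0 | 0 ⊢ =b=> t4
  t3 = 0 | a.0 ⊢ =a=> t4
  t4 = 0 | 0 ⊢ (no moves)
Partition-refinement fixed point:
  B0 = {s0, t0}
  B1 = {s1, t1}
  B2 = {s3, t3}
  B3 = {s4, t4}
  B4 = {s2, t2}
s0 ∈ B0, t0 ∈ B0 → same block

P ~ Q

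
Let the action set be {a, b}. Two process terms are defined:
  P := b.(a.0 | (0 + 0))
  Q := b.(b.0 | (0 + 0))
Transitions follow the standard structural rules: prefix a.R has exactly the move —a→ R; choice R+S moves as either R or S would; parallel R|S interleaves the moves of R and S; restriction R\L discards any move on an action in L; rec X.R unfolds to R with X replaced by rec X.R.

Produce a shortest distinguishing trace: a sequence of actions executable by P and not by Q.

ba

P's transition system — 3 states:
  s0 = b.(a.0 | (0 + 0)) | —b→ s1
  s1 = a.0 | (0 + 0) | —a→ s2
  s2 = 0 | (0 + 0) | ·
Q's transition system — 3 states:
  t0 = b.(b.0 | (0 + 0)) | —b→ t1
  t1 = b.0 | (0 + 0) | —b→ t2
  t2 = 0 | (0 + 0) | ·
Executing ba from P (initial set {s0}):
  after b @ step 1: {s1}
  after a @ step 2: {s2}
  P completes σ.
Executing ba from Q (initial set {t0}):
  after b @ step 1: {t1}
  after a @ step 2: ∅  — Q cannot continue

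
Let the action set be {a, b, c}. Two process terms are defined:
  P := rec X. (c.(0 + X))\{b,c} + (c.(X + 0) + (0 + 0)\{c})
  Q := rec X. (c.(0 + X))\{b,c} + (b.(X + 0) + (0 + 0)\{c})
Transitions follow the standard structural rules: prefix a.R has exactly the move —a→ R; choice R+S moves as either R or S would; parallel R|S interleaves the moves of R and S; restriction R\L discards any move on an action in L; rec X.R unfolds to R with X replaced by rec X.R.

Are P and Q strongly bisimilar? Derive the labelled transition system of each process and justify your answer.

P's transition system — 2 states:
  p0 = rec X. (c.(0 + X))\{b,c} + (c.(X + 0) + (0 + 0)\{c}) has moves --c--▸ p1
  p1 = (rec X. (c.(0 + X))\{b,c} + (c.(X + 0) + (0 + 0)\{c})) + 0 has moves --c--▸ p1
Q's transition system — 2 states:
  q0 = rec X. (c.(0 + X))\{b,c} + (b.(X + 0) + (0 + 0)\{c}) has moves --b--▸ q1
  q1 = (rec X. (c.(0 + X))\{b,c} + (b.(X + 0) + (0 + 0)\{c})) + 0 has moves --b--▸ q1
Coarsest stable partition (strong bisimilarity classes):
  B0 = {p0, p1}
  B1 = {q0, q1}
p0 ∈ B0, q0 ∈ B1 → different blocks

NO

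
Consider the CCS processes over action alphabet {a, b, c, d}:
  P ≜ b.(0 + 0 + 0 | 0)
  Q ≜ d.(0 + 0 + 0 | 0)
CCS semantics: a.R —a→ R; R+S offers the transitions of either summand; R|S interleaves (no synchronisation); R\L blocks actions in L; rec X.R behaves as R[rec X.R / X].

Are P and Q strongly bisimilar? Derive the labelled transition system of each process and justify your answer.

P ≁ Q

LTS(P): 2 reachable states
  m0 = b.(0 + 0 + 0 | 0) | ··b··> m1
  m1 = 0 + 0 + 0 | 0 | deadlocked
LTS(Q): 2 reachable states
  n0 = d.(0 + 0 + 0 | 0) | ··d··> n1
  n1 = 0 + 0 + 0 | 0 | deadlocked
Coarsest stable partition (strong bisimilarity classes):
  B0 = {m0}
  B1 = {m1, n1}
  B2 = {n0}
m0 ∈ B0, n0 ∈ B2 → different blocks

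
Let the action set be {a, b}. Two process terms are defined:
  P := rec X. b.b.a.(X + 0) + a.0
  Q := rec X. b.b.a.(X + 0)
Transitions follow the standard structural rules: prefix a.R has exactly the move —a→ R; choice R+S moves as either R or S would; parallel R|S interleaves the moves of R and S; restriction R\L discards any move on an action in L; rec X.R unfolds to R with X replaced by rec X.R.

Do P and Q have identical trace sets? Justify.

NO — witness ⟨a⟩

Reachable graph of P (5 states):
  u0 = rec X. b.b.a.(X + 0) + a.0 ⊢ —a→ u1, —b→ u2
  u1 = 0 ⊢ deadlocked
  u2 = b.a.((rec X. b.b.a.(X + 0) + a.0) + 0) ⊢ —b→ u3
  u3 = a.((rec X. b.b.a.(X + 0) + a.0) + 0) ⊢ —a→ u4
  u4 = (rec X. b.b.a.(X + 0) + a.0) + 0 ⊢ —a→ u1, —b→ u2
Reachable graph of Q (4 states):
  v0 = rec X. b.b.a.(X + 0) ⊢ —b→ v1
  v1 = b.a.((rec X. b.b.a.(X + 0)) + 0) ⊢ —b→ v2
  v2 = a.((rec X. b.b.a.(X + 0)) + 0) ⊢ —a→ v3
  v3 = (rec X. b.b.a.(X + 0)) + 0 ⊢ —b→ v1
Trace ⟨a⟩ through P, begin at {u0}:
  [1] a ⇒ {u1}
  P completes σ.
Trace ⟨a⟩ through Q, begin at {v0}:
  [1] a ⇒ no successor for Q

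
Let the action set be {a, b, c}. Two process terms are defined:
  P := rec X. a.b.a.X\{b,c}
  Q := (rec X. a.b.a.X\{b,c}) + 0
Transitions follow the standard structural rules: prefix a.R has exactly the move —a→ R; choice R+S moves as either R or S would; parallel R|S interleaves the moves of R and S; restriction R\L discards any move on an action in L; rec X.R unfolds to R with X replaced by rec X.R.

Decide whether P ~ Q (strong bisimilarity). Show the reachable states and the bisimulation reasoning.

P's transition system — 5 states:
  u0 = rec X. a.b.a.X\{b,c} | --a--▸ u1
  u1 = b.a.(rec X. a.b.a.X\{b,c})\{b,c} | --b--▸ u2
  u2 = a.(rec X. a.b.a.X\{b,c})\{b,c} | --a--▸ u3
  u3 = (rec X. a.b.a.X\{b,c})\{b,c} | --a--▸ u4
  u4 = (b.a.(rec X. a.b.a.X\{b,c})\{b,c})\{b,c} | ·
Q's transition system — 5 states:
  v0 = (rec X. a.b.a.X\{b,c}) + 0 | --a--▸ v1
  v1 = b.a.(rec X. a.b.a.X\{b,c})\{b,c} | --b--▸ v2
  v2 = a.(rec X. a.b.a.X\{b,c})\{b,c} | --a--▸ v3
  v3 = (rec X. a.b.a.X\{b,c})\{b,c} | --a--▸ v4
  v4 = (b.a.(rec X. a.b.a.X\{b,c})\{b,c})\{b,c} | ·
Coarsest stable partition (strong bisimilarity classes):
  B0 = {u0, v0}
  B1 = {u1, v1}
  B2 = {u2, v2}
  B3 = {u3, v3}
  B4 = {u4, v4}
u0 ∈ B0, v0 ∈ B0 → same block

bisimilar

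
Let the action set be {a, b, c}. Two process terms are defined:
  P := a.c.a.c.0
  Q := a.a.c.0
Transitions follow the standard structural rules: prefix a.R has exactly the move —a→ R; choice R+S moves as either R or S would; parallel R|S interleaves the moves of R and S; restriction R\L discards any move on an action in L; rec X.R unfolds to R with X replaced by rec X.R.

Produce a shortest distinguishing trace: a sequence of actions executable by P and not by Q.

ac

LTS(P): 5 reachable states
  s0 = a.c.a.c.0 | =a=> s1
  s1 = c.a.c.0 | =c=> s2
  s2 = a.c.0 | =a=> s3
  s3 = c.0 | =c=> s4
  s4 = 0 | ∅
LTS(Q): 4 reachable states
  t0 = a.a.c.0 | =a=> t1
  t1 = a.c.0 | =a=> t2
  t2 = c.0 | =c=> t3
  t3 = 0 | ∅
Run σ = ⟨ac⟩ on P: start {s0}
  after a @ step 1: {s1}
  after c @ step 2: {s2}
  ✓ P
Run σ = ⟨ac⟩ on Q: start {t0}
  after a @ step 1: {t1}
  after c @ step 2: ∅  — Q cannot continue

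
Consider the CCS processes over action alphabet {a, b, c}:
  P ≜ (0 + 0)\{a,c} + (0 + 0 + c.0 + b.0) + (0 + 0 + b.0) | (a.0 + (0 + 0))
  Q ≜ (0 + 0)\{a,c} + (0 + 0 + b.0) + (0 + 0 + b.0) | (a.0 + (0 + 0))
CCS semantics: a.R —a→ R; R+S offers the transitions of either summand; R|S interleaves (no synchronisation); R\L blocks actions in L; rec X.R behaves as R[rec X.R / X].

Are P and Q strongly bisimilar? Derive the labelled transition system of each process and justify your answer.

not bisimilar

LTS(P): 5 reachable states
  p0 = (0 + 0)\{a,c} + (0 + 0 + c.0 + b.0) + (0 + 0 + b.0) | (a.0 + (0 + 0)) has moves —a→ p1, —b→ p2, —b→ p3, —c→ p2
  p1 = (0 + 0 + b.0) | 0 has moves —b→ p4
  p2 = 0 has moves ·
  p3 = 0 | (a.0 + (0 + 0)) has moves —a→ p4
  p4 = 0 | 0 has moves ·
LTS(Q): 5 reachable states
  q0 = (0 + 0)\{a,c} + (0 + 0 + b.0) + (0 + 0 + b.0) | (a.0 + (0 + 0)) has moves —a→ q1, —b→ q2, —b→ q3
  q1 = (0 + 0 + b.0) | 0 has moves —b→ q4
  q2 = 0 has moves ·
  q3 = 0 | (a.0 + (0 + 0)) has moves —a→ q4
  q4 = 0 | 0 has moves ·
Partition-refinement fixed point:
  B0 = {p0}
  B1 = {p1, q1}
  B2 = {p2, p4, q2, q4}
  B3 = {p3, q3}
  B4 = {q0}
p0 ∈ B0, q0 ∈ B4 → different blocks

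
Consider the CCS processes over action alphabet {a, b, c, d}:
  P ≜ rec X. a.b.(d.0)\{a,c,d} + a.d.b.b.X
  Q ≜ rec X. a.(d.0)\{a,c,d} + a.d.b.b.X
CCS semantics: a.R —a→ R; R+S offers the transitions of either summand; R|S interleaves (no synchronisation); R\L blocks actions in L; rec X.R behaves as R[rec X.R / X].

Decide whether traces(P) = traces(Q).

P's transition system — 6 states:
  u0 = rec X. a.b.(d.0)\{a,c,d} + a.d.b.b.X ⊢ --a--▸ u1, --a--▸ u2
  u1 = b.(d.0)\{a,c,d} ⊢ --b--▸ u3
  u2 = d.b.b.(rec X. a.b.(d.0)\{a,c,d} + a.d.b.b.X) ⊢ --d--▸ u4
  u3 = (d.0)\{a,c,d} ⊢ stopped
  u4 = b.b.(rec X. a.b.(d.0)\{a,c,d} + a.d.b.b.X) ⊢ --b--▸ u5
  u5 = b.(rec X. a.b.(d.0)\{a,c,d} + a.d.b.b.X) ⊢ --b--▸ u0
Q's transition system — 5 states:
  v0 = rec X. a.(d.0)\{a,c,d} + a.d.b.b.X ⊢ --a--▸ v1, --a--▸ v2
  v1 = (d.0)\{a,c,d} ⊢ stopped
  v2 = d.b.b.(rec X. a.(d.0)\{a,c,d} + a.d.b.b.X) ⊢ --d--▸ v3
  v3 = b.b.(rec X. a.(d.0)\{a,c,d} + a.d.b.b.X) ⊢ --b--▸ v4
  v4 = b.(rec X. a.(d.0)\{a,c,d} + a.d.b.b.X) ⊢ --b--▸ v0
Trace ⟨ab⟩ through P, begin at {u0}:
  [1] a ⇒ {u1, u2}
  [2] b ⇒ {u3}
  ✓ P
Trace ⟨ab⟩ through Q, begin at {v0}:
  [1] a ⇒ {v1, v2}
  [2] b ⇒ ∅  — Q cannot continue

trace-distinct — witness ⟨ab⟩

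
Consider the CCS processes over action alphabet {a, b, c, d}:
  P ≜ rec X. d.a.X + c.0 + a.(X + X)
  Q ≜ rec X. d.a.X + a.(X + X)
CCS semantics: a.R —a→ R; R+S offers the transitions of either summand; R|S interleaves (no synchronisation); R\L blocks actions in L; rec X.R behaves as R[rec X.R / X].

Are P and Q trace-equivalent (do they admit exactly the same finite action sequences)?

NO — witness ⟨c⟩

P's transition system — 4 states:
  s0 = rec X. d.a.X + c.0 + a.(X + X) :: -a-> s1, -c-> s2, -d-> s3
  s1 = (rec X. d.a.X + c.0 + a.(X + X)) + (rec X. d.a.X + c.0 + a.(X + X)) :: -a-> s1, -c-> s2, -d-> s3
  s2 = 0 :: ∅
  s3 = a.(rec X. d.a.X + c.0 + a.(X + X)) :: -a-> s0
Q's transition system — 3 states:
  t0 = rec X. d.a.X + a.(X + X) :: -a-> t1, -d-> t2
  t1 = (rec X. d.a.X + a.(X + X)) + (rec X. d.a.X + a.(X + X)) :: -a-> t1, -d-> t2
  t2 = a.(rec X. d.a.X + a.(X + X)) :: -a-> t0
Executing c from P (initial set {s0}):
  after c @ step 1: {s2}
  P completes σ.
Executing c from Q (initial set {t0}):
  after c @ step 1: ∅ (Q stuck)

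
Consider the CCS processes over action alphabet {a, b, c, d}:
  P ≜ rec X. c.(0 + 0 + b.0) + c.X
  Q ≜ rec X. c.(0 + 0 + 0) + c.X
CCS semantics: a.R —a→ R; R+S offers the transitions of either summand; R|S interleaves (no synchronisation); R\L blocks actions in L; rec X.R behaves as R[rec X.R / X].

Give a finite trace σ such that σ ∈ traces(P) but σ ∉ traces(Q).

cb

LTS(P): 3 reachable states
  u0 = rec X. c.(0 + 0 + b.0) + c.X :: --c--▸ u0, --c--▸ u1
  u1 = 0 + 0 + b.0 :: --b--▸ u2
  u2 = 0 :: ·
LTS(Q): 2 reachable states
  v0 = rec X. c.(0 + 0 + 0) + c.X :: --c--▸ v0, --c--▸ v1
  v1 = 0 + 0 + 0 :: ·
Run σ = ⟨cb⟩ on P: start {u0}
  step 1 (c): {u0, u1}
  step 2 (b): {u2}
  P completes σ.
Run σ = ⟨cb⟩ on Q: start {v0}
  step 1 (c): {v0, v1}
  step 2 (b): ∅  — Q cannot continue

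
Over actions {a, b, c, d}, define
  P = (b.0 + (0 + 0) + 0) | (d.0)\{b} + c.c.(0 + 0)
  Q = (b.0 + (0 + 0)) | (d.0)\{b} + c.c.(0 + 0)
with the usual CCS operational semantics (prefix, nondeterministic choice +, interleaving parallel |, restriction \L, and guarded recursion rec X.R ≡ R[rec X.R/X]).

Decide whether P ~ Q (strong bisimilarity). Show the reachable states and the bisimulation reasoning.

Reachable graph of P (6 states):
  m0 = (b.0 + (0 + 0) + 0) | (d.0)\{b} + c.c.(0 + 0) has moves —b→ m1, —c→ m2, —d→ m3
  m1 = 0 | (d.0)\{b} has moves —d→ m4
  m2 = c.(0 + 0) has moves —c→ m5
  m3 = (b.0 + (0 + 0) + 0) | 0\{b} has moves —b→ m4
  m4 = 0 | 0\{b} has moves deadlocked
  m5 = 0 + 0 has moves deadlocked
Reachable graph of Q (6 states):
  n0 = (b.0 + (0 + 0)) | (d.0)\{b} + c.c.(0 + 0) has moves —b→ n1, —c→ n2, —d→ n3
  n1 = 0 | (d.0)\{b} has moves —d→ n4
  n2 = c.(0 + 0) has moves —c→ n5
  n3 = (b.0 + (0 + 0)) | 0\{b} has moves —b→ n4
  n4 = 0 | 0\{b} has moves deadlocked
  n5 = 0 + 0 has moves deadlocked
Partition-refinement fixed point:
  B0 = {m0, n0}
  B1 = {m1, n1}
  B2 = {m4, m5, n4, n5}
  B3 = {m2, n2}
  B4 = {m3, n3}
m0 ∈ B0, n0 ∈ B0 → same block

YES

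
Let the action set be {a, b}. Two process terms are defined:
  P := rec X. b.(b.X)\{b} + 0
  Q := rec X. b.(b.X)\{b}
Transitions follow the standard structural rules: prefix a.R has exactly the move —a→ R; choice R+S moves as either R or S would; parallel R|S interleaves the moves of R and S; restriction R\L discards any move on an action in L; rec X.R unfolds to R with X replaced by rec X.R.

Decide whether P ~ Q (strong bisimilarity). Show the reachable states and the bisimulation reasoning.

P's transition system — 2 states:
  m0 = rec X. b.(b.X)\{b} + 0 has moves --b--▸ m1
  m1 = (b.(rec X. b.(b.X)\{b} + 0))\{b} has moves ·
Q's transition system — 2 states:
  n0 = rec X. b.(b.X)\{b} has moves --b--▸ n1
  n1 = (b.(rec X. b.(b.X)\{b}))\{b} has moves ·
Bisimilarity quotient blocks:
  B0 = {m0, n0}
  B1 = {m1, n1}
m0 ∈ B0, n0 ∈ B0 → same block

P ~ Q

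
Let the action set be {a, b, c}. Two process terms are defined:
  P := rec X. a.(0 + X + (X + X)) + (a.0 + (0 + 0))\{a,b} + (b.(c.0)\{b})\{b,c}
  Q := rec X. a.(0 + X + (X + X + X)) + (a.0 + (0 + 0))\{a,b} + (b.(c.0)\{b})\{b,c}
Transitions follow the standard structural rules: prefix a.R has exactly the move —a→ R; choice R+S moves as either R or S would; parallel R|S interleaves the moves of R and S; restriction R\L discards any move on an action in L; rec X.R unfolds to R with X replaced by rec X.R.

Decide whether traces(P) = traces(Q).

trace-equivalent

Reachable graph of P (2 states):
  u0 = rec X. a.(0 + X + (X + X)) + (a.0 + (0 + 0))\{a,b} + (b.(c.0)\{b})\{b,c} | --a--▸ u1
  u1 = 0 + (rec X. a.(0 + X + (X + X)) + (a.0 + (0 + 0))\{a,b} + (b.(c.0)\{b})\{b,c}) + ((rec X. a.(0 + X + (X + X)) + (a.0 + (0 + 0))\{a,b} + (b.(c.0)\{b})\{b,c}) + (rec X. a.(0 + X + (X + X)) + (a.0 + (0 + 0))\{a,b} + (b.(c.0)\{b})\{b,c})) | --a--▸ u1
Reachable graph of Q (2 states):
  v0 = rec X. a.(0 + X + (X + X + X)) + (a.0 + (0 + 0))\{a,b} + (b.(c.0)\{b})\{b,c} | --a--▸ v1
  v1 = 0 + (rec X. a.(0 + X + (X + X + X)) + (a.0 + (0 + 0))\{a,b} + (b.(c.0)\{b})\{b,c}) + ((rec X. a.(0 + X + (X + X + X)) + (a.0 + (0 + 0))\{a,b} + (b.(c.0)\{b})\{b,c}) + (rec X. a.(0 + X + (X + X + X)) + (a.0 + (0 + 0))\{a,b} + (b.(c.0)\{b})\{b,c}) + (rec X. a.(0 + X + (X + X + X)) + (a.0 + (0 + 0))\{a,b} + (b.(c.0)\{b})\{b,c})) | --a--▸ v1
Coarsest stable partition (strong bisimilarity classes):
  B0 = {u0, u1, v0, v1}
u0 ∈ B0, v0 ∈ B0 → same block
Bisimilar ⇒ trace-equivalent.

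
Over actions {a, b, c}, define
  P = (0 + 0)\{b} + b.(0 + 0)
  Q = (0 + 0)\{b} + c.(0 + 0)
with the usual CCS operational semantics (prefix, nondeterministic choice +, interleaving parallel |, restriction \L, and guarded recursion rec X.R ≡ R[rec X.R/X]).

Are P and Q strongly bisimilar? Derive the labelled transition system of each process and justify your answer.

NO

P's transition system — 2 states:
  m0 = (0 + 0)\{b} + b.(0 + 0) ⊢ ··b··> m1
  m1 = 0 + 0 ⊢ ∅
Q's transition system — 2 states:
  n0 = (0 + 0)\{b} + c.(0 + 0) ⊢ ··c··> n1
  n1 = 0 + 0 ⊢ ∅
Coarsest stable partition (strong bisimilarity classes):
  B0 = {m0}
  B1 = {m1, n1}
  B2 = {n0}
m0 ∈ B0, n0 ∈ B2 → different blocks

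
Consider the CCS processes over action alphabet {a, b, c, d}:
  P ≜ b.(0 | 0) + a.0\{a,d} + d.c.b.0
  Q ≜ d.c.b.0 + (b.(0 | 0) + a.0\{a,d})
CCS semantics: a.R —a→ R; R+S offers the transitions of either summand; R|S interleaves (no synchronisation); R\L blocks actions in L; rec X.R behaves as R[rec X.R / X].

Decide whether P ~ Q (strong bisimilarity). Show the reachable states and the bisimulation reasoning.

P ~ Q

P's transition system — 6 states:
  s0 = b.(0 | 0) + a.0\{a,d} + d.c.b.0 ⊢ =a=> s1, =b=> s2, =d=> s3
  s1 = 0\{a,d} ⊢ ∅
  s2 = 0 | 0 ⊢ ∅
  s3 = c.b.0 ⊢ =c=> s4
  s4 = b.0 ⊢ =b=> s5
  s5 = 0 ⊢ ∅
Q's transition system — 6 states:
  t0 = d.c.b.0 + (b.(0 | 0) + a.0\{a,d}) ⊢ =a=> t1, =b=> t2, =d=> t3
  t1 = 0\{a,d} ⊢ ∅
  t2 = 0 | 0 ⊢ ∅
  t3 = c.b.0 ⊢ =c=> t4
  t4 = b.0 ⊢ =b=> t5
  t5 = 0 ⊢ ∅
Partition-refinement fixed point:
  B0 = {s0, t0}
  B1 = {s1, s2, s5, t1, t2, t5}
  B2 = {s3, t3}
  B3 = {s4, t4}
s0 ∈ B0, t0 ∈ B0 → same block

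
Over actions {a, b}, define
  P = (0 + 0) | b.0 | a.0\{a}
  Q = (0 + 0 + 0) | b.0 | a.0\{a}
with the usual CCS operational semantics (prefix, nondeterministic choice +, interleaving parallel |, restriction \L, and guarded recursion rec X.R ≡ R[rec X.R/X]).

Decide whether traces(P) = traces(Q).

P's transition system — 4 states:
  s0 = (0 + 0) | b.0 | a.0\{a} :: ··a··> s1, ··b··> s2
  s1 = (0 + 0) | b.0 | 0\{a} :: ··b··> s3
  s2 = (0 + 0) | 0 | a.0\{a} :: ··a··> s3
  s3 = (0 + 0) | 0 | 0\{a} :: ∅
Q's transition system — 4 states:
  t0 = (0 + 0 + 0) | b.0 | a.0\{a} :: ··a··> t1, ··b··> t2
  t1 = (0 + 0 + 0) | b.0 | 0\{a} :: ··b··> t3
  t2 = (0 + 0 + 0) | 0 | a.0\{a} :: ··a··> t3
  t3 = (0 + 0 + 0) | 0 | 0\{a} :: ∅
Bisimilarity quotient blocks:
  B0 = {s0, t0}
  B1 = {s2, t2}
  B2 = {s3, t3}
  B3 = {s1, t1}
s0 ∈ B0, t0 ∈ B0 → same block
Bisimilar ⇒ trace-equivalent.

traces(P) = traces(Q)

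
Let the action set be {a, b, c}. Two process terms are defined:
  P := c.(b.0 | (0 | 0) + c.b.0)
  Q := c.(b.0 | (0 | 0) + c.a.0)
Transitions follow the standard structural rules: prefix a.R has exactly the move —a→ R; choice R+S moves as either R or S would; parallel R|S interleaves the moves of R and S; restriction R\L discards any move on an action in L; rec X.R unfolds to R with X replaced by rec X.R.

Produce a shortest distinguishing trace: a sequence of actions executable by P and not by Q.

ccb

LTS(P): 5 reachable states
  m0 = c.(b.0 | (0 | 0) + c.b.0) → -c-> m1
  m1 = b.0 | (0 | 0) + c.b.0 → -b-> m2, -c-> m3
  m2 = 0 | (0 | 0) → (no moves)
  m3 = b.0 → -b-> m4
  m4 = 0 → (no moves)
LTS(Q): 5 reachable states
  n0 = c.(b.0 | (0 | 0) + c.a.0) → -c-> n1
  n1 = b.0 | (0 | 0) + c.a.0 → -b-> n2, -c-> n3
  n2 = 0 | (0 | 0) → (no moves)
  n3 = a.0 → -a-> n4
  n4 = 0 → (no moves)
Run σ = ⟨ccb⟩ on P: start {m0}
  after c @ step 1: {m1}
  after c @ step 2: {m3}
  after b @ step 3: {m4}
  — P admits the full trace.
Run σ = ⟨ccb⟩ on Q: start {n0}
  after c @ step 1: {n1}
  after c @ step 2: {n3}
  after b @ step 3: ∅ (Q stuck)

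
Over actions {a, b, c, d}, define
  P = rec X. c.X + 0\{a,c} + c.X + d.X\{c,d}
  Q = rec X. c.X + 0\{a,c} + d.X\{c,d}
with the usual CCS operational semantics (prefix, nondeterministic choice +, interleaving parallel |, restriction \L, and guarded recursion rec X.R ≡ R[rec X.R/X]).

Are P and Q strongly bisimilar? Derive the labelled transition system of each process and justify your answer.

LTS(P): 2 reachable states
  m0 = rec X. c.X + 0\{a,c} + c.X + d.X\{c,d} → -c-> m0, -d-> m1
  m1 = (rec X. c.X + 0\{a,c} + c.X + d.X\{c,d})\{c,d} → stopped
LTS(Q): 2 reachable states
  n0 = rec X. c.X + 0\{a,c} + d.X\{c,d} → -c-> n0, -d-> n1
  n1 = (rec X. c.X + 0\{a,c} + d.X\{c,d})\{c,d} → stopped
Bisimilarity quotient blocks:
  B0 = {m0, n0}
  B1 = {m1, n1}
m0 ∈ B0, n0 ∈ B0 → same block

P ~ Q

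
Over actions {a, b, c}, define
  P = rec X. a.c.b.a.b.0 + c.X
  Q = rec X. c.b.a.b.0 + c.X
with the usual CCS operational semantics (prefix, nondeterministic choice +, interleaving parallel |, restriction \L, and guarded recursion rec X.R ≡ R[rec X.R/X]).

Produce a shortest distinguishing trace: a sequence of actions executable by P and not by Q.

a

P's transition system — 6 states:
  s0 = rec X. a.c.b.a.b.0 + c.X :: —a→ s1, —c→ s0
  s1 = c.b.a.b.0 :: —c→ s2
  s2 = b.a.b.0 :: —b→ s3
  s3 = a.b.0 :: —a→ s4
  s4 = b.0 :: —b→ s5
  s5 = 0 :: stopped
Q's transition system — 5 states:
  t0 = rec X. c.b.a.b.0 + c.X :: —c→ t0, —c→ t1
  t1 = b.a.b.0 :: —b→ t2
  t2 = a.b.0 :: —a→ t3
  t3 = b.0 :: —b→ t4
  t4 = 0 :: stopped
Run σ = ⟨a⟩ on P: start {s0}
  step 1 (a): {s1}
  ✓ P
Run σ = ⟨a⟩ on Q: start {t0}
  step 1 (a): ∅ (Q stuck)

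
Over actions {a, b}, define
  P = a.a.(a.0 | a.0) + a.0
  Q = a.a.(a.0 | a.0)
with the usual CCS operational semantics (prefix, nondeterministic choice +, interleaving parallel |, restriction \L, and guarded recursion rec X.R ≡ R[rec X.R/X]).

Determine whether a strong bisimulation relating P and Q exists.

LTS(P): 7 reachable states
  m0 = a.a.(a.0 | a.0) + a.0 | -a-> m1, -a-> m2
  m1 = 0 | deadlocked
  m2 = a.(a.0 | a.0) | -a-> m3
  m3 = a.0 | a.0 | -a-> m4, -a-> m5
  m4 = 0 | a.0 | -a-> m6
  m5 = a.0 | 0 | -a-> m6
  m6 = 0 | 0 | deadlocked
LTS(Q): 6 reachable states
  n0 = a.a.(a.0 | a.0) | -a-> n1
  n1 = a.(a.0 | a.0) | -a-> n2
  n2 = a.0 | a.0 | -a-> n3, -a-> n4
  n3 = 0 | a.0 | -a-> n5
  n4 = a.0 | 0 | -a-> n5
  n5 = 0 | 0 | deadlocked
Bisimilarity quotient blocks:
  B0 = {m0}
  B1 = {m2, n1}
  B2 = {m3, n2}
  B3 = {m4, m5, n3, n4}
  B4 = {m1, m6, n5}
  B5 = {n0}
m0 ∈ B0, n0 ∈ B5 → different blocks

not bisimilar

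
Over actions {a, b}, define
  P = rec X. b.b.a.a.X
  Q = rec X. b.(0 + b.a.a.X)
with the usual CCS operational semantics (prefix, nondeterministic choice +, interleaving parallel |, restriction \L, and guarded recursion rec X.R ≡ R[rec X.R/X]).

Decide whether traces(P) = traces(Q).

trace-equivalent

P's transition system — 4 states:
  s0 = rec X. b.b.a.a.X → ··b··> s1
  s1 = b.a.a.(rec X. b.b.a.a.X) → ··b··> s2
  s2 = a.a.(rec X. b.b.a.a.X) → ··a··> s3
  s3 = a.(rec X. b.b.a.a.X) → ··a··> s0
Q's transition system — 4 states:
  t0 = rec X. b.(0 + b.a.a.X) → ··b··> t1
  t1 = 0 + b.a.a.(rec X. b.(0 + b.a.a.X)) → ··b··> t2
  t2 = a.a.(rec X. b.(0 + b.a.a.X)) → ··a··> t3
  t3 = a.(rec X. b.(0 + b.a.a.X)) → ··a··> t0
Bisimilarity quotient blocks:
  B0 = {s0, t0}
  B1 = {s1, t1}
  B2 = {s2, t2}
  B3 = {s3, t3}
s0 ∈ B0, t0 ∈ B0 → same block
Bisimilar ⇒ trace-equivalent.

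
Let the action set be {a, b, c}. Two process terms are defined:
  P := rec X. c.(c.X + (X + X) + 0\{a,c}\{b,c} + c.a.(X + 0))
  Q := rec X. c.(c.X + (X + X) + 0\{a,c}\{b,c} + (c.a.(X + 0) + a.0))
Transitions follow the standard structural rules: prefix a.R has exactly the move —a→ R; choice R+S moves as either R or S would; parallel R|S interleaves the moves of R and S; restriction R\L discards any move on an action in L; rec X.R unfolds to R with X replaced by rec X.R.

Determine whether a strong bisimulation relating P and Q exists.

NO

LTS(P): 4 reachable states
  m0 = rec X. c.(c.X + (X + X) + 0\{a,c}\{b,c} + c.a.(X + 0)) has moves --c--▸ m1
  m1 = c.(rec X. c.(c.X + (X + X) + 0\{a,c}\{b,c} + c.a.(X + 0))) + ((rec X. c.(c.X + (X + X) + 0\{a,c}\{b,c} + c.a.(X + 0))) + (rec X. c.(c.X + (X + X) + 0\{a,c}\{b,c} + c.a.(X + 0)))) + 0\{a,c}\{b,c} + c.a.((rec X. c.(c.X + (X + X) + 0\{a,c}\{b,c} + c.a.(X + 0))) + 0) has moves --c--▸ m0, --c--▸ m1, --c--▸ m2
  m2 = a.((rec X. c.(c.X + (X + X) + 0\{a,c}\{b,c} + c.a.(X + 0))) + 0) has moves --a--▸ m3
  m3 = (rec X. c.(c.X + (X + X) + 0\{a,c}\{b,c} + c.a.(X + 0))) + 0 has moves --c--▸ m1
LTS(Q): 5 reachable states
  n0 = rec X. c.(c.X + (X + X) + 0\{a,c}\{b,c} + (c.a.(X + 0) + a.0)) has moves --c--▸ n1
  n1 = c.(rec X. c.(c.X + (X + X) + 0\{a,c}\{b,c} + (c.a.(X + 0) + a.0))) + ((rec X. c.(c.X + (X + X) + 0\{a,c}\{b,c} + (c.a.(X + 0) + a.0))) + (rec X. c.(c.X + (X + X) + 0\{a,c}\{b,c} + (c.a.(X + 0) + a.0)))) + 0\{a,c}\{b,c} + (c.a.((rec X. c.(c.X + (X + X) + 0\{a,c}\{b,c} + (c.a.(X + 0) + a.0))) + 0) + a.0) has moves --a--▸ n2, --c--▸ n0, --c--▸ n1, --c--▸ n3
  n2 = 0 has moves deadlocked
  n3 = a.((rec X. c.(c.X + (X + X) + 0\{a,c}\{b,c} + (c.a.(X + 0) + a.0))) + 0) has moves --a--▸ n4
  n4 = (rec X. c.(c.X + (X + X) + 0\{a,c}\{b,c} + (c.a.(X + 0) + a.0))) + 0 has moves --c--▸ n1
Partition-refinement fixed point:
  B0 = {m0, m3}
  B1 = {m1}
  B2 = {m2}
  B3 = {n0, n4}
  B4 = {n1}
  B5 = {n2}
  B6 = {n3}
m0 ∈ B0, n0 ∈ B3 → different blocks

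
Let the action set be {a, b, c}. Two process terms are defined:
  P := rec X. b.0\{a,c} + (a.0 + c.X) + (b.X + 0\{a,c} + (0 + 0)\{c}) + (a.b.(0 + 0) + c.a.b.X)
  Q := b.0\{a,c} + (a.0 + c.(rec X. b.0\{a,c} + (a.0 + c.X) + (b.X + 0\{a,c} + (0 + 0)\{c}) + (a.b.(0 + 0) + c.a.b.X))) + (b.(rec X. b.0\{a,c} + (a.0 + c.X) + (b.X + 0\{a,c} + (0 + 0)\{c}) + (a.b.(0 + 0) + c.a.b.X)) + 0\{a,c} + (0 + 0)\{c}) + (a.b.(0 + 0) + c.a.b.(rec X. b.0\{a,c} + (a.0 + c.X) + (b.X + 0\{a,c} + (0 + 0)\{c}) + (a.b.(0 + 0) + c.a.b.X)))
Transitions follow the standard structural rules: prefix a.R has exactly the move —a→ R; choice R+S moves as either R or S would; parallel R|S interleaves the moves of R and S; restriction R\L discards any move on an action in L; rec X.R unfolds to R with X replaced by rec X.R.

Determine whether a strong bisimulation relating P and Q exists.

LTS(P): 7 reachable states
  m0 = rec X. b.0\{a,c} + (a.0 + c.X) + (b.X + 0\{a,c} + (0 + 0)\{c}) + (a.b.(0 + 0) + c.a.b.X) | =a=> m1, =a=> m2, =b=> m0, =b=> m3, =c=> m0, =c=> m4
  m1 = 0 | ·
  m2 = b.(0 + 0) | =b=> m5
  m3 = 0\{a,c} | ·
  m4 = a.b.(rec X. b.0\{a,c} + (a.0 + c.X) + (b.X + 0\{a,c} + (0 + 0)\{c}) + (a.b.(0 + 0) + c.a.b.X)) | =a=> m6
  m5 = 0 + 0 | ·
  m6 = b.(rec X. b.0\{a,c} + (a.0 + c.X) + (b.X + 0\{a,c} + (0 + 0)\{c}) + (a.b.(0 + 0) + c.a.b.X)) | =b=> m0
LTS(Q): 8 reachable states
  n0 = b.0\{a,c} + (a.0 + c.(rec X. b.0\{a,c} + (a.0 + c.X) + (b.X + 0\{a,c} + (0 + 0)\{c}) + (a.b.(0 + 0) + c.a.b.X))) + (b.(rec X. b.0\{a,c} + (a.0 + c.X) + (b.X + 0\{a,c} + (0 + 0)\{c}) + (a.b.(0 + 0) + c.a.b.X)) + 0\{a,c} + (0 + 0)\{c}) + (a.b.(0 + 0) + c.a.b.(rec X. b.0\{a,c} + (a.0 + c.X) + (b.X + 0\{a,c} + (0 + 0)\{c}) + (a.b.(0 + 0) + c.a.b.X))) | =a=> n1, =a=> n2, =b=> n3, =b=> n4, =c=> n4, =c=> n5
  n1 = 0 | ·
  n2 = b.(0 + 0) | =b=> n6
  n3 = 0\{a,c} | ·
  n4 = rec X. b.0\{a,c} + (a.0 + c.X) + (b.X + 0\{a,c} + (0 + 0)\{c}) + (a.b.(0 + 0) + c.a.b.X) | =a=> n1, =a=> n2, =b=> n3, =b=> n4, =c=> n4, =c=> n5
  n5 = a.b.(rec X. b.0\{a,c} + (a.0 + c.X) + (b.X + 0\{a,c} + (0 + 0)\{c}) + (a.b.(0 + 0) + c.a.b.X)) | =a=> n7
  n6 = 0 + 0 | ·
  n7 = b.(rec X. b.0\{a,c} + (a.0 + c.X) + (b.X + 0\{a,c} + (0 + 0)\{c}) + (a.b.(0 + 0) + c.a.b.X)) | =b=> n4
Coarsest stable partition (strong bisimilarity classes):
  B0 = {m0, n0, n4}
  B1 = {m4, n5}
  B2 = {m6, n7}
  B3 = {m1, m3, m5, n1, n3, n6}
  B4 = {m2, n2}
m0 ∈ B0, n0 ∈ B0 → same block

P ~ Q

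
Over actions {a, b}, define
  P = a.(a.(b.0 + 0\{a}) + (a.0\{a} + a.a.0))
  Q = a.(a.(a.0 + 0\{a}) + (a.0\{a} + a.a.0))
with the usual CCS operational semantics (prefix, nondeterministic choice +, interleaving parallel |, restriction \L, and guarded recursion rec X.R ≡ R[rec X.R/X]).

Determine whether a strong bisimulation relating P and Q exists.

not bisimilar

LTS(P): 6 reachable states
  m0 = a.(a.(b.0 + 0\{a}) + (a.0\{a} + a.a.0)) has moves ··a··> m1
  m1 = a.(b.0 + 0\{a}) + (a.0\{a} + a.a.0) has moves ··a··> m2, ··a··> m3, ··a··> m4
  m2 = 0\{a} has moves (no moves)
  m3 = a.0 has moves ··a··> m5
  m4 = b.0 + 0\{a} has moves ··b··> m5
  m5 = 0 has moves (no moves)
LTS(Q): 6 reachable states
  n0 = a.(a.(a.0 + 0\{a}) + (a.0\{a} + a.a.0)) has moves ··a··> n1
  n1 = a.(a.0 + 0\{a}) + (a.0\{a} + a.a.0) has moves ··a··> n2, ··a··> n3, ··a··> n4
  n2 = 0\{a} has moves (no moves)
  n3 = a.0 has moves ··a··> n5
  n4 = a.0 + 0\{a} has moves ··a··> n5
  n5 = 0 has moves (no moves)
Coarsest stable partition (strong bisimilarity classes):
  B0 = {m0}
  B1 = {m1}
  B2 = {m2, m5, n2, n5}
  B3 = {m4}
  B4 = {m3, n3, n4}
  B5 = {n0}
  B6 = {n1}
m0 ∈ B0, n0 ∈ B5 → different blocks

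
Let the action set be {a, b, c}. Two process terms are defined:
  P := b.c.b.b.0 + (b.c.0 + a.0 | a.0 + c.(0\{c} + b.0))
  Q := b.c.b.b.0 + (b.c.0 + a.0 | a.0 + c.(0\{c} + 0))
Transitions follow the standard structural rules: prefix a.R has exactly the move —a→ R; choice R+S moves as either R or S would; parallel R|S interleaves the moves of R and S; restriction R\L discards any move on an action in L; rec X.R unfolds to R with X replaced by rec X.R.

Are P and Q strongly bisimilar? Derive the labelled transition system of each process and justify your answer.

NO

P's transition system — 10 states:
  u0 = b.c.b.b.0 + (b.c.0 + a.0 | a.0 + c.(0\{c} + b.0)) → —a→ u1, —a→ u2, —b→ u3, —b→ u4, —c→ u5
  u1 = 0 | a.0 → —a→ u6
  u2 = a.0 | 0 → —a→ u6
  u3 = c.0 → —c→ u7
  u4 = c.b.b.0 → —c→ u8
  u5 = 0\{c} + b.0 → —b→ u7
  u6 = 0 | 0 → ·
  u7 = 0 → ·
  u8 = b.b.0 → —b→ u9
  u9 = b.0 → —b→ u7
Q's transition system — 10 states:
  v0 = b.c.b.b.0 + (b.c.0 + a.0 | a.0 + c.(0\{c} + 0)) → —a→ v1, —a→ v2, —b→ v3, —b→ v4, —c→ v5
  v1 = 0 | a.0 → —a→ v6
  v2 = a.0 | 0 → —a→ v6
  v3 = c.0 → —c→ v7
  v4 = c.b.b.0 → —c→ v8
  v5 = 0\{c} + 0 → ·
  v6 = 0 | 0 → ·
  v7 = 0 → ·
  v8 = b.b.0 → —b→ v9
  v9 = b.0 → —b→ v7
Partition-refinement fixed point:
  B0 = {u0}
  B1 = {u4, v4}
  B2 = {u8, v8}
  B3 = {u5, u9, v9}
  B4 = {u6, u7, v5, v6, v7}
  B5 = {u3, v3}
  B6 = {u1, u2, v1, v2}
  B7 = {v0}
u0 ∈ B0, v0 ∈ B7 → different blocks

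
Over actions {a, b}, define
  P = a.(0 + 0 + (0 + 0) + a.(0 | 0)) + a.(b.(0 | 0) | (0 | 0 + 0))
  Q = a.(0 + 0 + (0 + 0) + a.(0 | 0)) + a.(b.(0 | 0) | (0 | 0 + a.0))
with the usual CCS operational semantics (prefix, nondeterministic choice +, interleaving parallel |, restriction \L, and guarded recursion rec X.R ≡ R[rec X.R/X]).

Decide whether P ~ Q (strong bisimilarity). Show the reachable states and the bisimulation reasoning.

P ≁ Q

LTS(P): 5 reachable states
  u0 = a.(0 + 0 + (0 + 0) + a.(0 | 0)) + a.(b.(0 | 0) | (0 | 0 + 0)) :: =a=> u1, =a=> u2
  u1 = 0 + 0 + (0 + 0) + a.(0 | 0) :: =a=> u3
  u2 = b.(0 | 0) | (0 | 0 + 0) :: =b=> u4
  u3 = 0 | 0 :: ·
  u4 = 0 | 0 | (0 | 0 + 0) :: ·
LTS(Q): 7 reachable states
  v0 = a.(0 + 0 + (0 + 0) + a.(0 | 0)) + a.(b.(0 | 0) | (0 | 0 + a.0)) :: =a=> v1, =a=> v2
  v1 = 0 + 0 + (0 + 0) + a.(0 | 0) :: =a=> v3
  v2 = b.(0 | 0) | (0 | 0 + a.0) :: =a=> v4, =b=> v5
  v3 = 0 | 0 :: ·
  v4 = b.(0 | 0) | 0 :: =b=> v6
  v5 = 0 | 0 | (0 | 0 + a.0) :: =a=> v6
  v6 = 0 | 0 | 0 :: ·
Bisimilarity quotient blocks:
  B0 = {u0}
  B1 = {u1, v1, v5}
  B2 = {u3, u4, v3, v6}
  B3 = {u2, v4}
  B4 = {v0}
  B5 = {v2}
u0 ∈ B0, v0 ∈ B4 → different blocks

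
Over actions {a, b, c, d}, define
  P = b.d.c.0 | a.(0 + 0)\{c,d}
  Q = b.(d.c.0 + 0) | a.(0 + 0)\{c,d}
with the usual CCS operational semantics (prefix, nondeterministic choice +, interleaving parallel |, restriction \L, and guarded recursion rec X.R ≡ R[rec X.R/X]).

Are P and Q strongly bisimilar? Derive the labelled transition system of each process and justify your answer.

Reachable graph of P (8 states):
  m0 = b.d.c.0 | a.(0 + 0)\{c,d} ⊢ —a→ m1, —b→ m2
  m1 = b.d.c.0 | (0 + 0)\{c,d} ⊢ —b→ m3
  m2 = d.c.0 | a.(0 + 0)\{c,d} ⊢ —a→ m3, —d→ m4
  m3 = d.c.0 | (0 + 0)\{c,d} ⊢ —d→ m5
  m4 = c.0 | a.(0 + 0)\{c,d} ⊢ —a→ m5, —c→ m6
  m5 = c.0 | (0 + 0)\{c,d} ⊢ —c→ m7
  m6 = 0 | a.(0 + 0)\{c,d} ⊢ —a→ m7
  m7 = 0 | (0 + 0)\{c,d} ⊢ ∅
Reachable graph of Q (8 states):
  n0 = b.(d.c.0 + 0) | a.(0 + 0)\{c,d} ⊢ —a→ n1, —b→ n2
  n1 = b.(d.c.0 + 0) | (0 + 0)\{c,d} ⊢ —b→ n3
  n2 = (d.c.0 + 0) | a.(0 + 0)\{c,d} ⊢ —a→ n3, —d→ n4
  n3 = (d.c.0 + 0) | (0 + 0)\{c,d} ⊢ —d→ n5
  n4 = c.0 | a.(0 + 0)\{c,d} ⊢ —a→ n5, —c→ n6
  n5 = c.0 | (0 + 0)\{c,d} ⊢ —c→ n7
  n6 = 0 | a.(0 + 0)\{c,d} ⊢ —a→ n7
  n7 = 0 | (0 + 0)\{c,d} ⊢ ∅
Partition-refinement fixed point:
  B0 = {m0, n0}
  B1 = {m1, n1}
  B2 = {m3, n3}
  B3 = {m5, n5}
  B4 = {m7, n7}
  B5 = {m2, n2}
  B6 = {m4, n4}
  B7 = {m6, n6}
m0 ∈ B0, n0 ∈ B0 → same block

bisimilar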